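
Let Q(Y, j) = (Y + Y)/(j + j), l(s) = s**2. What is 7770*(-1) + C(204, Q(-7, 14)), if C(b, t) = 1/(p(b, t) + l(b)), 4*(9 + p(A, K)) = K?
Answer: -2586283342/332855 ≈ -7770.0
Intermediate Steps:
p(A, K) = -9 + K/4
Q(Y, j) = Y/j (Q(Y, j) = (2*Y)/((2*j)) = (2*Y)*(1/(2*j)) = Y/j)
C(b, t) = 1/(-9 + b**2 + t/4) (C(b, t) = 1/((-9 + t/4) + b**2) = 1/(-9 + b**2 + t/4))
7770*(-1) + C(204, Q(-7, 14)) = 7770*(-1) + 4/(-36 - 7/14 + 4*204**2) = -7770 + 4/(-36 - 7*1/14 + 4*41616) = -7770 + 4/(-36 - 1/2 + 166464) = -7770 + 4/(332855/2) = -7770 + 4*(2/332855) = -7770 + 8/332855 = -2586283342/332855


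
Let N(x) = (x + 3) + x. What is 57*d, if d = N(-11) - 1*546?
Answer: -32205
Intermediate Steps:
N(x) = 3 + 2*x (N(x) = (3 + x) + x = 3 + 2*x)
d = -565 (d = (3 + 2*(-11)) - 1*546 = (3 - 22) - 546 = -19 - 546 = -565)
57*d = 57*(-565) = -32205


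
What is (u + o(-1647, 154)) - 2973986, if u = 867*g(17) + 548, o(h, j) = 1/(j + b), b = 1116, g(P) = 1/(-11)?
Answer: -41540029939/13970 ≈ -2.9735e+6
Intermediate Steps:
g(P) = -1/11
o(h, j) = 1/(1116 + j) (o(h, j) = 1/(j + 1116) = 1/(1116 + j))
u = 5161/11 (u = 867*(-1/11) + 548 = -867/11 + 548 = 5161/11 ≈ 469.18)
(u + o(-1647, 154)) - 2973986 = (5161/11 + 1/(1116 + 154)) - 2973986 = (5161/11 + 1/1270) - 2973986 = 6554481/13970 - 2973986 = -41540029939/13970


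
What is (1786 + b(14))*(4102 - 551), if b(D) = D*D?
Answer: 7038082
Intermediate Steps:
b(D) = D**2
(1786 + b(14))*(4102 - 551) = (1786 + 14**2)*(4102 - 551) = (1786 + 196)*3551 = 1982*3551 = 7038082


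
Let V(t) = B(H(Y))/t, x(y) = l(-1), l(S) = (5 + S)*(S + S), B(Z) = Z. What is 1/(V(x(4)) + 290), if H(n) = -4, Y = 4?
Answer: 2/581 ≈ 0.0034423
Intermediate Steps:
l(S) = 2*S*(5 + S) (l(S) = (5 + S)*(2*S) = 2*S*(5 + S))
x(y) = -8 (x(y) = 2*(-1)*(5 - 1) = 2*(-1)*4 = -8)
V(t) = -4/t
1/(V(x(4)) + 290) = 1/(-4/(-8) + 290) = 1/(-4*(-⅛) + 290) = 1/(½ + 290) = 1/(581/2) = 2/581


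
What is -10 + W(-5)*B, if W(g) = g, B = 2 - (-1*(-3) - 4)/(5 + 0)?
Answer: -21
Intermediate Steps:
B = 11/5 (B = 2 - (3 - 4)/5 = 2 - (-1)/5 = 2 - 1*(-1/5) = 2 + 1/5 = 11/5 ≈ 2.2000)
-10 + W(-5)*B = -10 - 5*11/5 = -10 - 11 = -21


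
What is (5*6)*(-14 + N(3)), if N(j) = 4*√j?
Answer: -420 + 120*√3 ≈ -212.15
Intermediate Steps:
(5*6)*(-14 + N(3)) = (5*6)*(-14 + 4*√3) = 30*(-14 + 4*√3) = -420 + 120*√3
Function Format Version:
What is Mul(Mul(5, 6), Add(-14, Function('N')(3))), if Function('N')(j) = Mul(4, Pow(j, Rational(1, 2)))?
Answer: Add(-420, Mul(120, Pow(3, Rational(1, 2)))) ≈ -212.15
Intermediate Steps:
Mul(Mul(5, 6), Add(-14, Function('N')(3))) = Mul(Mul(5, 6), Add(-14, Mul(4, Pow(3, Rational(1, 2))))) = Mul(30, Add(-14, Mul(4, Pow(3, Rational(1, 2))))) = Add(-420, Mul(120, Pow(3, Rational(1, 2))))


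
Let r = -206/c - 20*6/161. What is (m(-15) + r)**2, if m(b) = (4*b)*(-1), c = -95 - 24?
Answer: 27861618724/7491169 ≈ 3719.3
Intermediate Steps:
c = -119
m(b) = -4*b
r = 2698/2737 (r = -206/(-119) - 20*6/161 = -206*(-1/119) - 120*1/161 = 206/119 - 120/161 = 2698/2737 ≈ 0.98575)
(m(-15) + r)**2 = (-4*(-15) + 2698/2737)**2 = (60 + 2698/2737)**2 = (166918/2737)**2 = 27861618724/7491169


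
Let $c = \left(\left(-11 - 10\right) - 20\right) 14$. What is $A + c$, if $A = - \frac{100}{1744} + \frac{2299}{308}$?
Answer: $- \frac{864621}{1526} \approx -566.59$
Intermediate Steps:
$c = -574$ ($c = \left(\left(-11 - 10\right) - 20\right) 14 = \left(-21 - 20\right) 14 = \left(-41\right) 14 = -574$)
$A = \frac{11303}{1526}$ ($A = \left(-100\right) \frac{1}{1744} + 2299 \cdot \frac{1}{308} = - \frac{25}{436} + \frac{209}{28} = \frac{11303}{1526} \approx 7.4069$)
$A + c = \frac{11303}{1526} - 574 = - \frac{864621}{1526}$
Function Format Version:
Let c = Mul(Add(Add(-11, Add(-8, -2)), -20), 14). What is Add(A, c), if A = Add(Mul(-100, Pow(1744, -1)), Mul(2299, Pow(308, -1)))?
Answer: Rational(-864621, 1526) ≈ -566.59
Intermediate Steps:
c = -574 (c = Mul(Add(Add(-11, -10), -20), 14) = Mul(Add(-21, -20), 14) = Mul(-41, 14) = -574)
A = Rational(11303, 1526) (A = Add(Mul(-100, Rational(1, 1744)), Mul(2299, Rational(1, 308))) = Add(Rational(-25, 436), Rational(209, 28)) = Rational(11303, 1526) ≈ 7.4069)
Add(A, c) = Add(Rational(11303, 1526), -574) = Rational(-864621, 1526)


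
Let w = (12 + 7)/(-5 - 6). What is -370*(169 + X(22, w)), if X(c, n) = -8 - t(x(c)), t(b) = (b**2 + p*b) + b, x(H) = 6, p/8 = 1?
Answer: -26270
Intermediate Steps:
p = 8 (p = 8*1 = 8)
t(b) = b**2 + 9*b (t(b) = (b**2 + 8*b) + b = b**2 + 9*b)
w = -19/11 (w = 19/(-11) = 19*(-1/11) = -19/11 ≈ -1.7273)
X(c, n) = -98 (X(c, n) = -8 - 6*(9 + 6) = -8 - 6*15 = -8 - 1*90 = -8 - 90 = -98)
-370*(169 + X(22, w)) = -370*(169 - 98) = -370*71 = -26270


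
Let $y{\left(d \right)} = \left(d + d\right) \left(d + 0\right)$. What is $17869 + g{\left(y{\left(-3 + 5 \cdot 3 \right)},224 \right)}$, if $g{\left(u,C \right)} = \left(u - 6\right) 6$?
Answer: $19561$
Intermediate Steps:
$y{\left(d \right)} = 2 d^{2}$ ($y{\left(d \right)} = 2 d d = 2 d^{2}$)
$g{\left(u,C \right)} = -36 + 6 u$ ($g{\left(u,C \right)} = \left(-6 + u\right) 6 = -36 + 6 u$)
$17869 + g{\left(y{\left(-3 + 5 \cdot 3 \right)},224 \right)} = 17869 - \left(36 - 6 \cdot 2 \left(-3 + 5 \cdot 3\right)^{2}\right) = 17869 - \left(36 - 6 \cdot 2 \left(-3 + 15\right)^{2}\right) = 17869 - \left(36 - 6 \cdot 2 \cdot 12^{2}\right) = 17869 - \left(36 - 6 \cdot 2 \cdot 144\right) = 17869 + \left(-36 + 6 \cdot 288\right) = 17869 + \left(-36 + 1728\right) = 17869 + 1692 = 19561$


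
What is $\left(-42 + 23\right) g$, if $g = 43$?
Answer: $-817$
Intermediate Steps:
$\left(-42 + 23\right) g = \left(-42 + 23\right) 43 = \left(-19\right) 43 = -817$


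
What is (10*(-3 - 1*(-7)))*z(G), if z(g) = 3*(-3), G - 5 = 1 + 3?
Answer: -360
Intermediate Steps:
G = 9 (G = 5 + (1 + 3) = 5 + 4 = 9)
z(g) = -9
(10*(-3 - 1*(-7)))*z(G) = (10*(-3 - 1*(-7)))*(-9) = (10*(-3 + 7))*(-9) = (10*4)*(-9) = 40*(-9) = -360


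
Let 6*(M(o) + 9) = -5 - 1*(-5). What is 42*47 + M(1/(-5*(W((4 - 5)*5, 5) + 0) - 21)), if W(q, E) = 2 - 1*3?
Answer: 1965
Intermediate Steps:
W(q, E) = -1 (W(q, E) = 2 - 3 = -1)
M(o) = -9 (M(o) = -9 + (-5 - 1*(-5))/6 = -9 + (-5 + 5)/6 = -9 + (⅙)*0 = -9 + 0 = -9)
42*47 + M(1/(-5*(W((4 - 5)*5, 5) + 0) - 21)) = 42*47 - 9 = 1974 - 9 = 1965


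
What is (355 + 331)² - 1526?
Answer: 469070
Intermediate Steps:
(355 + 331)² - 1526 = 686² - 1526 = 470596 - 1526 = 469070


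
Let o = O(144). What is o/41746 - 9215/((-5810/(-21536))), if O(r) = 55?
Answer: -828467038349/24254426 ≈ -34157.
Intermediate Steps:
o = 55
o/41746 - 9215/((-5810/(-21536))) = 55/41746 - 9215/((-5810/(-21536))) = 55*(1/41746) - 9215/((-5810*(-1/21536))) = 55/41746 - 9215/2905/10768 = 55/41746 - 9215*10768/2905 = 55/41746 - 19845424/581 = -828467038349/24254426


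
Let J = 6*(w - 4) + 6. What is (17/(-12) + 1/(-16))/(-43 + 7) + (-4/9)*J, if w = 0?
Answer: 13895/1728 ≈ 8.0411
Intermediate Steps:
J = -18 (J = 6*(0 - 4) + 6 = 6*(-4) + 6 = -24 + 6 = -18)
(17/(-12) + 1/(-16))/(-43 + 7) + (-4/9)*J = (17/(-12) + 1/(-16))/(-43 + 7) - 4/9*(-18) = (17*(-1/12) + 1*(-1/16))/(-36) - 4*⅑*(-18) = -(-17/12 - 1/16)/36 - 4/9*(-18) = -1/36*(-71/48) + 8 = 71/1728 + 8 = 13895/1728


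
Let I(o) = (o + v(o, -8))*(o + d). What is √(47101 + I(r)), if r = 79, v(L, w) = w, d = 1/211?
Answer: √2346716891/211 ≈ 229.59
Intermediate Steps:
d = 1/211 ≈ 0.0047393
I(o) = (-8 + o)*(1/211 + o) (I(o) = (o - 8)*(o + 1/211) = (-8 + o)*(1/211 + o))
√(47101 + I(r)) = √(47101 + (-8/211 + 79² - 1687/211*79)) = √(47101 + (-8/211 + 6241 - 133273/211)) = √(47101 + 1183570/211) = √(11121881/211) = √2346716891/211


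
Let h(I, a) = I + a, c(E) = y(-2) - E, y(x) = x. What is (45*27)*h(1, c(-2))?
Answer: 1215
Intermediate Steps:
c(E) = -2 - E
(45*27)*h(1, c(-2)) = (45*27)*(1 + (-2 - 1*(-2))) = 1215*(1 + (-2 + 2)) = 1215*(1 + 0) = 1215*1 = 1215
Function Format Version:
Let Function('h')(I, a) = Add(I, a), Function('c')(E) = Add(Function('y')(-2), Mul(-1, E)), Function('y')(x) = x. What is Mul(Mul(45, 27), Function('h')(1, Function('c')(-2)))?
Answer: 1215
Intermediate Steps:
Function('c')(E) = Add(-2, Mul(-1, E))
Mul(Mul(45, 27), Function('h')(1, Function('c')(-2))) = Mul(Mul(45, 27), Add(1, Add(-2, Mul(-1, -2)))) = Mul(1215, Add(1, Add(-2, 2))) = Mul(1215, Add(1, 0)) = Mul(1215, 1) = 1215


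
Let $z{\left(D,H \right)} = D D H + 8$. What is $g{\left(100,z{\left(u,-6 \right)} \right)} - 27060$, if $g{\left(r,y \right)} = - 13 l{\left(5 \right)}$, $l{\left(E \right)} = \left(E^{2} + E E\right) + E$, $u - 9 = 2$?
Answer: $-27775$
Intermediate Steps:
$u = 11$ ($u = 9 + 2 = 11$)
$l{\left(E \right)} = E + 2 E^{2}$ ($l{\left(E \right)} = \left(E^{2} + E^{2}\right) + E = 2 E^{2} + E = E + 2 E^{2}$)
$z{\left(D,H \right)} = 8 + H D^{2}$ ($z{\left(D,H \right)} = D^{2} H + 8 = H D^{2} + 8 = 8 + H D^{2}$)
$g{\left(r,y \right)} = -715$ ($g{\left(r,y \right)} = - 13 \cdot 5 \left(1 + 2 \cdot 5\right) = - 13 \cdot 5 \left(1 + 10\right) = - 13 \cdot 5 \cdot 11 = \left(-13\right) 55 = -715$)
$g{\left(100,z{\left(u,-6 \right)} \right)} - 27060 = -715 - 27060 = -27775$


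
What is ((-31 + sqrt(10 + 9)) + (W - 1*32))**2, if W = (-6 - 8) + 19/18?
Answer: 1874845/324 - 1367*sqrt(19)/9 ≈ 5124.5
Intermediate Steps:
W = -233/18 (W = -14 + 19*(1/18) = -14 + 19/18 = -233/18 ≈ -12.944)
((-31 + sqrt(10 + 9)) + (W - 1*32))**2 = ((-31 + sqrt(10 + 9)) + (-233/18 - 1*32))**2 = ((-31 + sqrt(19)) + (-233/18 - 32))**2 = ((-31 + sqrt(19)) - 809/18)**2 = (-1367/18 + sqrt(19))**2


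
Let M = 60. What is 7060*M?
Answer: 423600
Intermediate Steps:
7060*M = 7060*60 = 423600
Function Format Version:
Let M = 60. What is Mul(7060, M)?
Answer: 423600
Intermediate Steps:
Mul(7060, M) = Mul(7060, 60) = 423600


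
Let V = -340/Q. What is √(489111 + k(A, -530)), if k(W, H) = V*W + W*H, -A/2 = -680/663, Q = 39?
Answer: √742257031/39 ≈ 698.57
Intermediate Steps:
V = -340/39 ≈ -8.7180
A = 80/39 (A = -(-1360)/663 = -2*(-40/39) = 80/39 ≈ 2.0513)
k(W, H) = -340*W/39 + H*W (k(W, H) = -340*W/39 + W*H = -340*W/39 + H*W)
√(489111 + k(A, -530)) = √(489111 + (1/39)*(80/39)*(-340 + 39*(-530))) = √(489111 + (1/39)*(80/39)*(-340 - 20670)) = √(489111 + (1/39)*(80/39)*(-21010)) = √(489111 - 1680800/1521) = √(742257031/1521) = √742257031/39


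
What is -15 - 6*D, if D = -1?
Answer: -9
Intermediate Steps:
-15 - 6*D = -15 - 6*(-1) = -15 + 6 = -9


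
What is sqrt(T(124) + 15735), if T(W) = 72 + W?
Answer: sqrt(15931) ≈ 126.22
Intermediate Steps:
sqrt(T(124) + 15735) = sqrt((72 + 124) + 15735) = sqrt(196 + 15735) = sqrt(15931)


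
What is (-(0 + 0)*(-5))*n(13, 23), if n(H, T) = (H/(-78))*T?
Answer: 0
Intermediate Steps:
n(H, T) = -H*T/78 (n(H, T) = (H*(-1/78))*T = (-H/78)*T = -H*T/78)
(-(0 + 0)*(-5))*n(13, 23) = (-(0 + 0)*(-5))*(-1/78*13*23) = -0*(-5)*(-23/6) = -1*0*(-23/6) = 0*(-23/6) = 0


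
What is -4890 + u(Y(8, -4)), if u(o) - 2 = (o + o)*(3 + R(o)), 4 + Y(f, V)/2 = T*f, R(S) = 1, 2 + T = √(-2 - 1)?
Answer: -5208 + 128*I*√3 ≈ -5208.0 + 221.7*I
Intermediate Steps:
T = -2 + I*√3 (T = -2 + √(-2 - 1) = -2 + √(-3) = -2 + I*√3 ≈ -2.0 + 1.732*I)
Y(f, V) = -8 + 2*f*(-2 + I*√3) (Y(f, V) = -8 + 2*((-2 + I*√3)*f) = -8 + 2*(f*(-2 + I*√3)) = -8 + 2*f*(-2 + I*√3))
u(o) = 2 + 8*o (u(o) = 2 + (o + o)*(3 + 1) = 2 + (2*o)*4 = 2 + 8*o)
-4890 + u(Y(8, -4)) = -4890 + (2 + 8*(-8 - 2*8*(2 - I*√3))) = -4890 + (2 + 8*(-8 + (-32 + 16*I*√3))) = -4890 + (2 + 8*(-40 + 16*I*√3)) = -4890 + (2 + (-320 + 128*I*√3)) = -4890 + (-318 + 128*I*√3) = -5208 + 128*I*√3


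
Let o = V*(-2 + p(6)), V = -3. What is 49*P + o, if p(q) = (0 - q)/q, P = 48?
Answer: 2361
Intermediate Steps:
p(q) = -1 (p(q) = (-q)/q = -1)
o = 9 (o = -3*(-2 - 1) = -3*(-3) = 9)
49*P + o = 49*48 + 9 = 2352 + 9 = 2361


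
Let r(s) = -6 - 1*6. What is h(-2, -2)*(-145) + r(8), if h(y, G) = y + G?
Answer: 568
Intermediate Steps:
r(s) = -12 (r(s) = -6 - 6 = -12)
h(y, G) = G + y
h(-2, -2)*(-145) + r(8) = (-2 - 2)*(-145) - 12 = -4*(-145) - 12 = 580 - 12 = 568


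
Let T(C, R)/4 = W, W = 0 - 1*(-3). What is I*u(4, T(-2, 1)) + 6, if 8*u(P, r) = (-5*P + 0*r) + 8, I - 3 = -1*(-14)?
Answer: -39/2 ≈ -19.500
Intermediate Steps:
W = 3 (W = 0 + 3 = 3)
T(C, R) = 12 (T(C, R) = 4*3 = 12)
I = 17 (I = 3 - 1*(-14) = 3 + 14 = 17)
u(P, r) = 1 - 5*P/8 (u(P, r) = ((-5*P + 0*r) + 8)/8 = ((-5*P + 0) + 8)/8 = (-5*P + 8)/8 = (8 - 5*P)/8 = 1 - 5*P/8)
I*u(4, T(-2, 1)) + 6 = 17*(1 - 5/8*4) + 6 = 17*(1 - 5/2) + 6 = 17*(-3/2) + 6 = -51/2 + 6 = -39/2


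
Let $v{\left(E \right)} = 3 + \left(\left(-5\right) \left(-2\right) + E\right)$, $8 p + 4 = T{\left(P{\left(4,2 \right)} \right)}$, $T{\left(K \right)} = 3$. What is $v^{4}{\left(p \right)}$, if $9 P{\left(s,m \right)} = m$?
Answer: $\frac{112550881}{4096} \approx 27478.0$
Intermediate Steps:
$P{\left(s,m \right)} = \frac{m}{9}$
$p = - \frac{1}{8}$ ($p = - \frac{1}{2} + \frac{1}{8} \cdot 3 = - \frac{1}{2} + \frac{3}{8} = - \frac{1}{8} \approx -0.125$)
$v{\left(E \right)} = 13 + E$ ($v{\left(E \right)} = 3 + \left(10 + E\right) = 13 + E$)
$v^{4}{\left(p \right)} = \left(13 - \frac{1}{8}\right)^{4} = \left(\frac{103}{8}\right)^{4} = \frac{112550881}{4096}$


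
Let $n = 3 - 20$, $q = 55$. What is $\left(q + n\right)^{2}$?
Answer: $1444$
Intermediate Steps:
$n = -17$
$\left(q + n\right)^{2} = \left(55 - 17\right)^{2} = 38^{2} = 1444$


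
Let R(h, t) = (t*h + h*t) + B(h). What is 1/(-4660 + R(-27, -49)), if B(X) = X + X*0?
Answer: -1/2041 ≈ -0.00048996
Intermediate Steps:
B(X) = X (B(X) = X + 0 = X)
R(h, t) = h + 2*h*t (R(h, t) = (t*h + h*t) + h = (h*t + h*t) + h = 2*h*t + h = h + 2*h*t)
1/(-4660 + R(-27, -49)) = 1/(-4660 - 27*(1 + 2*(-49))) = 1/(-4660 - 27*(1 - 98)) = 1/(-4660 - 27*(-97)) = 1/(-4660 + 2619) = 1/(-2041) = -1/2041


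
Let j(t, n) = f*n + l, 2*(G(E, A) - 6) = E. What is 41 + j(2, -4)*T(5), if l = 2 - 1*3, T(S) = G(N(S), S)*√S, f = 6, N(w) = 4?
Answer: 41 - 200*√5 ≈ -406.21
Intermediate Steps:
G(E, A) = 6 + E/2
T(S) = 8*√S (T(S) = (6 + (½)*4)*√S = (6 + 2)*√S = 8*√S)
l = -1 (l = 2 - 3 = -1)
j(t, n) = -1 + 6*n (j(t, n) = 6*n - 1 = -1 + 6*n)
41 + j(2, -4)*T(5) = 41 + (-1 + 6*(-4))*(8*√5) = 41 + (-1 - 24)*(8*√5) = 41 - 200*√5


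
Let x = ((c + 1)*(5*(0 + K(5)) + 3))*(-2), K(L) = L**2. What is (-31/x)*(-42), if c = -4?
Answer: 217/128 ≈ 1.6953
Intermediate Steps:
x = 768 (x = ((-4 + 1)*(5*(0 + 5**2) + 3))*(-2) = -3*(5*(0 + 25) + 3)*(-2) = -3*(5*25 + 3)*(-2) = -3*(125 + 3)*(-2) = -3*128*(-2) = -384*(-2) = 768)
(-31/x)*(-42) = (-31/768)*(-42) = ((1/768)*(-31))*(-42) = -31/768*(-42) = 217/128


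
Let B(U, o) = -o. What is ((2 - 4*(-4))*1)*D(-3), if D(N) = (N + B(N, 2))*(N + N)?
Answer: 540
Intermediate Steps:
D(N) = 2*N*(-2 + N) (D(N) = (N - 1*2)*(N + N) = (N - 2)*(2*N) = (-2 + N)*(2*N) = 2*N*(-2 + N))
((2 - 4*(-4))*1)*D(-3) = ((2 - 4*(-4))*1)*(2*(-3)*(-2 - 3)) = ((2 + 16)*1)*(2*(-3)*(-5)) = (18*1)*30 = 18*30 = 540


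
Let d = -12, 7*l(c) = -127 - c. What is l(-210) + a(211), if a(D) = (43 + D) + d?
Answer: 1777/7 ≈ 253.86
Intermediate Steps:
l(c) = -127/7 - c/7 (l(c) = (-127 - c)/7 = -127/7 - c/7)
a(D) = 31 + D (a(D) = (43 + D) - 12 = 31 + D)
l(-210) + a(211) = (-127/7 - 1/7*(-210)) + (31 + 211) = (-127/7 + 30) + 242 = 83/7 + 242 = 1777/7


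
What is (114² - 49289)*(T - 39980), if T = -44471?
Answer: 3064980143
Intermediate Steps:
(114² - 49289)*(T - 39980) = (114² - 49289)*(-44471 - 39980) = (12996 - 49289)*(-84451) = -36293*(-84451) = 3064980143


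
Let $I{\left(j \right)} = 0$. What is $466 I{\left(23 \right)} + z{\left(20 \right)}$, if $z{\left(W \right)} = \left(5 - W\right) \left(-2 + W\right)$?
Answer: $-270$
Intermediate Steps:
$z{\left(W \right)} = \left(-2 + W\right) \left(5 - W\right)$
$466 I{\left(23 \right)} + z{\left(20 \right)} = 466 \cdot 0 - 270 = 0 - 270 = -270$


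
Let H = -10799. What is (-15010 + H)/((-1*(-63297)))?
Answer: -8603/21099 ≈ -0.40774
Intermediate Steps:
(-15010 + H)/((-1*(-63297))) = (-15010 - 10799)/((-1*(-63297))) = -25809/63297 = -25809*1/63297 = -8603/21099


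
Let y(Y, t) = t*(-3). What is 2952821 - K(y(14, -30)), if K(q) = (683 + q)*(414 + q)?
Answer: 2563229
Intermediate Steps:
y(Y, t) = -3*t
K(q) = (414 + q)*(683 + q)
2952821 - K(y(14, -30)) = 2952821 - (282762 + (-3*(-30))² + 1097*(-3*(-30))) = 2952821 - (282762 + 90² + 1097*90) = 2952821 - (282762 + 8100 + 98730) = 2952821 - 1*389592 = 2952821 - 389592 = 2563229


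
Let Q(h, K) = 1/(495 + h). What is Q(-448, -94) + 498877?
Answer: 23447220/47 ≈ 4.9888e+5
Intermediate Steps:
Q(-448, -94) + 498877 = 1/(495 - 448) + 498877 = 1/47 + 498877 = 23447220/47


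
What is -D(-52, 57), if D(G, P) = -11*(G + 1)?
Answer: -561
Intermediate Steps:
D(G, P) = -11 - 11*G (D(G, P) = -11*(1 + G) = -11 - 11*G)
-D(-52, 57) = -(-11 - 11*(-52)) = -(-11 + 572) = -1*561 = -561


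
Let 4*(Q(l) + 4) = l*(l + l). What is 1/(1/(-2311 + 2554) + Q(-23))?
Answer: 486/126605 ≈ 0.0038387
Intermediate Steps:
Q(l) = -4 + l**2/2 (Q(l) = -4 + (l*(l + l))/4 = -4 + (l*(2*l))/4 = -4 + (2*l**2)/4 = -4 + l**2/2)
1/(1/(-2311 + 2554) + Q(-23)) = 1/(1/(-2311 + 2554) + (-4 + (1/2)*(-23)**2)) = 1/(1/243 + (-4 + (1/2)*529)) = 1/(1/243 + (-4 + 529/2)) = 1/(1/243 + 521/2) = 1/(126605/486) = 486/126605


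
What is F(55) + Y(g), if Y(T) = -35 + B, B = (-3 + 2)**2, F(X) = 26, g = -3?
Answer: -8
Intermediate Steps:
B = 1 (B = (-1)**2 = 1)
Y(T) = -34 (Y(T) = -35 + 1 = -34)
F(55) + Y(g) = 26 - 34 = -8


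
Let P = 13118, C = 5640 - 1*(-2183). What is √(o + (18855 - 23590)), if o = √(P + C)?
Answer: √(-4735 + √20941) ≈ 67.752*I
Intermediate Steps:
C = 7823 (C = 5640 + 2183 = 7823)
o = √20941 (o = √(13118 + 7823) = √20941 ≈ 144.71)
√(o + (18855 - 23590)) = √(√20941 + (18855 - 23590)) = √(√20941 - 4735) = √(-4735 + √20941)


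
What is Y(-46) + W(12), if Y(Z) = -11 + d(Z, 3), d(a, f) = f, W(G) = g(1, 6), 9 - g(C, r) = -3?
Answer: 4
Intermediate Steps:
g(C, r) = 12 (g(C, r) = 9 - 1*(-3) = 9 + 3 = 12)
W(G) = 12
Y(Z) = -8 (Y(Z) = -11 + 3 = -8)
Y(-46) + W(12) = -8 + 12 = 4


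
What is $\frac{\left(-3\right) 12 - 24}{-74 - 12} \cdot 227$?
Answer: $\frac{6810}{43} \approx 158.37$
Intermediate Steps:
$\frac{\left(-3\right) 12 - 24}{-74 - 12} \cdot 227 = \frac{-36 - 24}{-86} \cdot 227 = \left(-60\right) \left(- \frac{1}{86}\right) 227 = \frac{30}{43} \cdot 227 = \frac{6810}{43}$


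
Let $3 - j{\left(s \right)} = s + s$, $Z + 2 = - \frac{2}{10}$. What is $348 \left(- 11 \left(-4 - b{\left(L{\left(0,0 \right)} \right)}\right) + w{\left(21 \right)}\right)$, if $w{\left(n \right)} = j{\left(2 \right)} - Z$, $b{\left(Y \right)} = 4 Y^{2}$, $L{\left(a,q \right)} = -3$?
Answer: $\frac{767688}{5} \approx 1.5354 \cdot 10^{5}$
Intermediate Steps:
$Z = - \frac{11}{5}$ ($Z = -2 - \frac{2}{10} = -2 - \frac{1}{5} = - \frac{11}{5} \approx -2.2$)
$j{\left(s \right)} = 3 - 2 s$ ($j{\left(s \right)} = 3 - \left(s + s\right) = 3 - 2 s$)
$w{\left(n \right)} = \frac{6}{5}$ ($w{\left(n \right)} = \left(3 - 4\right) - - \frac{11}{5} = \left(3 - 4\right) + \frac{11}{5} = -1 + \frac{11}{5} = \frac{6}{5}$)
$348 \left(- 11 \left(-4 - b{\left(L{\left(0,0 \right)} \right)}\right) + w{\left(21 \right)}\right) = 348 \left(- 11 \left(-4 - 4 \left(-3\right)^{2}\right) + \frac{6}{5}\right) = 348 \left(- 11 \left(-4 - 4 \cdot 9\right) + \frac{6}{5}\right) = 348 \left(- 11 \left(-4 - 36\right) + \frac{6}{5}\right) = 348 \left(\left(-11\right) \left(-40\right) + \frac{6}{5}\right) = 348 \left(440 + \frac{6}{5}\right) = 348 \cdot \frac{2206}{5} = \frac{767688}{5}$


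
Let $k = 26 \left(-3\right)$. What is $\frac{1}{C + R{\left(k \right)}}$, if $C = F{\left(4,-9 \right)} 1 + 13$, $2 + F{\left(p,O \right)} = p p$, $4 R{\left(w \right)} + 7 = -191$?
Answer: $- \frac{2}{45} \approx -0.044444$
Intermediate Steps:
$k = -78$
$R{\left(w \right)} = - \frac{99}{2}$ ($R{\left(w \right)} = - \frac{7}{4} + \frac{1}{4} \left(-191\right) = - \frac{7}{4} - \frac{191}{4} = - \frac{99}{2}$)
$F{\left(p,O \right)} = -2 + p^{2}$ ($F{\left(p,O \right)} = -2 + p p = -2 + p^{2}$)
$C = 27$ ($C = \left(-2 + 4^{2}\right) 1 + 13 = \left(-2 + 16\right) 1 + 13 = 14 \cdot 1 + 13 = 14 + 13 = 27$)
$\frac{1}{C + R{\left(k \right)}} = \frac{1}{27 - \frac{99}{2}} = \frac{1}{- \frac{45}{2}} = - \frac{2}{45}$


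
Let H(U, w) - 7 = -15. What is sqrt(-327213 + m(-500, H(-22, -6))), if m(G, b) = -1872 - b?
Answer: I*sqrt(329077) ≈ 573.65*I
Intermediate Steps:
H(U, w) = -8 (H(U, w) = 7 - 15 = -8)
sqrt(-327213 + m(-500, H(-22, -6))) = sqrt(-327213 + (-1872 - 1*(-8))) = sqrt(-327213 + (-1872 + 8)) = sqrt(-327213 - 1864) = sqrt(-329077) = I*sqrt(329077)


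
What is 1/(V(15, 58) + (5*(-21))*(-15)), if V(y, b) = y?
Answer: 1/1590 ≈ 0.00062893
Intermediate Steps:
1/(V(15, 58) + (5*(-21))*(-15)) = 1/(15 + (5*(-21))*(-15)) = 1/(15 - 105*(-15)) = 1/(15 + 1575) = 1/1590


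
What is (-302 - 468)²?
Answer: 592900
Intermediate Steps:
(-302 - 468)² = (-770)² = 592900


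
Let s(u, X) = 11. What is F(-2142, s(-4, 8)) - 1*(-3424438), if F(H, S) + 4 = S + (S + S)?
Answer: 3424467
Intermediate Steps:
F(H, S) = -4 + 3*S (F(H, S) = -4 + (S + (S + S)) = -4 + (S + 2*S) = -4 + 3*S)
F(-2142, s(-4, 8)) - 1*(-3424438) = (-4 + 3*11) - 1*(-3424438) = (-4 + 33) + 3424438 = 29 + 3424438 = 3424467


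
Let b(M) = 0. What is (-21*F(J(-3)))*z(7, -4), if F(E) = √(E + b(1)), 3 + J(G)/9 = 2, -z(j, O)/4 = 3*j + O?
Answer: 4284*I ≈ 4284.0*I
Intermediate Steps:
z(j, O) = -12*j - 4*O (z(j, O) = -4*(3*j + O) = -4*(O + 3*j) = -12*j - 4*O)
J(G) = -9 (J(G) = -27 + 9*2 = -27 + 18 = -9)
F(E) = √E (F(E) = √(E + 0) = √E)
(-21*F(J(-3)))*z(7, -4) = (-63*I)*(-12*7 - 4*(-4)) = (-63*I)*(-84 + 16) = -63*I*(-68) = 4284*I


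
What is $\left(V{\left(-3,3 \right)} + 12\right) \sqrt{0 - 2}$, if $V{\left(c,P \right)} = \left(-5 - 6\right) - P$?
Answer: $- 2 i \sqrt{2} \approx - 2.8284 i$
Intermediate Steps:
$V{\left(c,P \right)} = -11 - P$ ($V{\left(c,P \right)} = \left(-5 - 6\right) - P = -11 - P$)
$\left(V{\left(-3,3 \right)} + 12\right) \sqrt{0 - 2} = \left(\left(-11 - 3\right) + 12\right) \sqrt{0 - 2} = \left(\left(-11 - 3\right) + 12\right) \sqrt{-2} = \left(-14 + 12\right) i \sqrt{2} = - 2 i \sqrt{2}$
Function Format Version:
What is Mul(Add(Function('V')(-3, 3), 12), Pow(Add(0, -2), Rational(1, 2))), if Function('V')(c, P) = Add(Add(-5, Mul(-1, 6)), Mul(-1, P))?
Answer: Mul(-2, I, Pow(2, Rational(1, 2))) ≈ Mul(-2.8284, I)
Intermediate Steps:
Function('V')(c, P) = Add(-11, Mul(-1, P)) (Function('V')(c, P) = Add(Add(-5, -6), Mul(-1, P)) = Add(-11, Mul(-1, P)))
Mul(Add(Function('V')(-3, 3), 12), Pow(Add(0, -2), Rational(1, 2))) = Mul(Add(Add(-11, Mul(-1, 3)), 12), Pow(Add(0, -2), Rational(1, 2))) = Mul(Add(Add(-11, -3), 12), Pow(-2, Rational(1, 2))) = Mul(Add(-14, 12), Mul(I, Pow(2, Rational(1, 2)))) = Mul(-2, Mul(I, Pow(2, Rational(1, 2)))) = Mul(-2, I, Pow(2, Rational(1, 2)))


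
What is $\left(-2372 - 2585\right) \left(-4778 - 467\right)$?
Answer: $25999465$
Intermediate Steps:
$\left(-2372 - 2585\right) \left(-4778 - 467\right) = \left(-4957\right) \left(-5245\right) = 25999465$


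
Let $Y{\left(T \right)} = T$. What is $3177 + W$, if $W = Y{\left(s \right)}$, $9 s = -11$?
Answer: $\frac{28582}{9} \approx 3175.8$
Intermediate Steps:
$s = - \frac{11}{9}$ ($s = \frac{1}{9} \left(-11\right) = - \frac{11}{9} \approx -1.2222$)
$W = - \frac{11}{9} \approx -1.2222$
$3177 + W = 3177 - \frac{11}{9} = \frac{28582}{9}$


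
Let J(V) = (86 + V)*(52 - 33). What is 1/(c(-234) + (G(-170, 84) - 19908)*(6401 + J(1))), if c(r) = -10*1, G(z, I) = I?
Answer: -1/159662506 ≈ -6.2632e-9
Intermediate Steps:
J(V) = 1634 + 19*V (J(V) = (86 + V)*19 = 1634 + 19*V)
c(r) = -10
1/(c(-234) + (G(-170, 84) - 19908)*(6401 + J(1))) = 1/(-10 + (84 - 19908)*(6401 + (1634 + 19*1))) = 1/(-10 - 19824*(6401 + (1634 + 19))) = 1/(-10 - 19824*(6401 + 1653)) = 1/(-10 - 19824*8054) = 1/(-10 - 159662496) = 1/(-159662506) = -1/159662506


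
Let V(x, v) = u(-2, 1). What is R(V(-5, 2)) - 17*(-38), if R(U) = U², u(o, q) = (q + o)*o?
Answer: 650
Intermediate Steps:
u(o, q) = o*(o + q) (u(o, q) = (o + q)*o = o*(o + q))
V(x, v) = 2 (V(x, v) = -2*(-2 + 1) = -2*(-1) = 2)
R(V(-5, 2)) - 17*(-38) = 2² - 17*(-38) = 4 + 646 = 650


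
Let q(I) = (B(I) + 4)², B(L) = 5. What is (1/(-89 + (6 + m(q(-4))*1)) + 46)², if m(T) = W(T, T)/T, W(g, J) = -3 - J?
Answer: 10888296409/5148361 ≈ 2114.9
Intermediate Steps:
q(I) = 81 (q(I) = (5 + 4)² = 9² = 81)
m(T) = (-3 - T)/T
(1/(-89 + (6 + m(q(-4))*1)) + 46)² = (1/(-89 + (6 + ((-3 - 1*81)/81)*1)) + 46)² = (1/(-89 + (6 + ((-3 - 81)/81)*1)) + 46)² = (1/(-89 + (6 + ((1/81)*(-84))*1)) + 46)² = (1/(-89 + (6 - 28/27*1)) + 46)² = (1/(-89 + (6 - 28/27)) + 46)² = (1/(-89 + 134/27) + 46)² = (1/(-2269/27) + 46)² = (-27/2269 + 46)² = (104347/2269)² = 10888296409/5148361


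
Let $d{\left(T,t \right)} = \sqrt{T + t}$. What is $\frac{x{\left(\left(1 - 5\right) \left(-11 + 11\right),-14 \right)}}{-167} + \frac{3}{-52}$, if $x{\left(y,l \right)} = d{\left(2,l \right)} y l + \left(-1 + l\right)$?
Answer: $0$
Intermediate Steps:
$x{\left(y,l \right)} = -1 + l + l y \sqrt{2 + l}$ ($x{\left(y,l \right)} = \sqrt{2 + l} y l + \left(-1 + l\right) = y \sqrt{2 + l} l + \left(-1 + l\right) = l y \sqrt{2 + l} + \left(-1 + l\right) = -1 + l + l y \sqrt{2 + l}$)
$\frac{x{\left(\left(1 - 5\right) \left(-11 + 11\right),-14 \right)}}{-167} + \frac{3}{-52} = \frac{-1 - 14 - 14 \left(1 - 5\right) \left(-11 + 11\right) \sqrt{2 - 14}}{-167} + \frac{3}{-52} = \left(-1 - 14 - 14 \left(\left(-4\right) 0\right) \sqrt{-12}\right) \left(- \frac{1}{167}\right) + 3 \left(- \frac{1}{52}\right) = \left(-1 - 14 - 0 \cdot 2 i \sqrt{3}\right) \left(- \frac{1}{167}\right) - \frac{3}{52} = \left(-1 - 14 + 0\right) \left(- \frac{1}{167}\right) - \frac{3}{52} = \left(-15\right) \left(- \frac{1}{167}\right) - \frac{3}{52} = \frac{15}{167} - \frac{3}{52} = \frac{279}{8684}$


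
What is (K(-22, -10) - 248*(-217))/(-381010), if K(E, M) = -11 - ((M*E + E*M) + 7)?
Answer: -26679/190505 ≈ -0.14004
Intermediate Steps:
K(E, M) = -18 - 2*E*M (K(E, M) = -11 - ((E*M + E*M) + 7) = -11 - (2*E*M + 7) = -11 - (7 + 2*E*M) = -11 + (-7 - 2*E*M) = -18 - 2*E*M)
(K(-22, -10) - 248*(-217))/(-381010) = ((-18 - 2*(-22)*(-10)) - 248*(-217))/(-381010) = ((-18 - 440) + 53816)*(-1/381010) = (-458 + 53816)*(-1/381010) = 53358*(-1/381010) = -26679/190505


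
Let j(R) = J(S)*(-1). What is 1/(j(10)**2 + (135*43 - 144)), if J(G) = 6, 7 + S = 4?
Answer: 1/5697 ≈ 0.00017553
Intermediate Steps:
S = -3 (S = -7 + 4 = -3)
j(R) = -6 (j(R) = 6*(-1) = -6)
1/(j(10)**2 + (135*43 - 144)) = 1/((-6)**2 + (135*43 - 144)) = 1/(36 + (5805 - 144)) = 1/(36 + 5661) = 1/5697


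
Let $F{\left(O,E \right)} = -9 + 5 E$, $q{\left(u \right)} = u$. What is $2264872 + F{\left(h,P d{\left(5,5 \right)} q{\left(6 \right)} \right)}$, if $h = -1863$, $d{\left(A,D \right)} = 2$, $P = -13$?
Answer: $2264083$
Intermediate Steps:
$2264872 + F{\left(h,P d{\left(5,5 \right)} q{\left(6 \right)} \right)} = 2264872 + \left(-9 + 5 \left(-13\right) 2 \cdot 6\right) = 2264872 + \left(-9 + 5 \left(\left(-26\right) 6\right)\right) = 2264872 + \left(-9 + 5 \left(-156\right)\right) = 2264872 - 789 = 2264083$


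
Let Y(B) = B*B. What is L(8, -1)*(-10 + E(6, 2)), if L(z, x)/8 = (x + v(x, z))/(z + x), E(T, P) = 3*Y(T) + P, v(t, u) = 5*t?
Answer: -4800/7 ≈ -685.71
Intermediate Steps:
Y(B) = B²
E(T, P) = P + 3*T² (E(T, P) = 3*T² + P = P + 3*T²)
L(z, x) = 48*x/(x + z) (L(z, x) = 8*((x + 5*x)/(z + x)) = 8*((6*x)/(x + z)) = 8*(6*x/(x + z)) = 48*x/(x + z))
L(8, -1)*(-10 + E(6, 2)) = (48*(-1)/(-1 + 8))*(-10 + (2 + 3*6²)) = (48*(-1)/7)*(-10 + (2 + 3*36)) = (48*(-1)*(⅐))*(-10 + (2 + 108)) = -48*(-10 + 110)/7 = -48/7*100 = -4800/7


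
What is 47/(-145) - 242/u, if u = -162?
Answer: 13738/11745 ≈ 1.1697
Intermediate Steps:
47/(-145) - 242/u = 47/(-145) - 242/(-162) = 47*(-1/145) - 242*(-1/162) = -47/145 + 121/81 = 13738/11745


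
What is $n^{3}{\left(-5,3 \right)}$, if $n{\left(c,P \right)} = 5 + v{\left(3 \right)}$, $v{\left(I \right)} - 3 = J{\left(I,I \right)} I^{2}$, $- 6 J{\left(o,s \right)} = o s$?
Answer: $- \frac{1331}{8} \approx -166.38$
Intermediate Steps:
$J{\left(o,s \right)} = - \frac{o s}{6}$
$v{\left(I \right)} = 3 - \frac{I^{4}}{6}$ ($v{\left(I \right)} = 3 + - \frac{I I}{6} I^{2} = 3 + - \frac{I^{2}}{6} I^{2} = 3 - \frac{I^{4}}{6}$)
$n{\left(c,P \right)} = - \frac{11}{2}$ ($n{\left(c,P \right)} = 5 + \left(3 - \frac{3^{4}}{6}\right) = 5 + \left(3 - \frac{27}{2}\right) = 5 - \frac{21}{2} = - \frac{11}{2}$)
$n^{3}{\left(-5,3 \right)} = \left(- \frac{11}{2}\right)^{3} = - \frac{1331}{8}$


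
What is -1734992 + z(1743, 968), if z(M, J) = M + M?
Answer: -1731506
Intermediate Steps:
z(M, J) = 2*M
-1734992 + z(1743, 968) = -1734992 + 2*1743 = -1734992 + 3486 = -1731506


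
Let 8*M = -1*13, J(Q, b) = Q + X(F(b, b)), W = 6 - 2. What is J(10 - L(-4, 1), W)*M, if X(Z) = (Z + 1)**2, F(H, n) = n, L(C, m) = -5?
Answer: -65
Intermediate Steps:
W = 4
X(Z) = (1 + Z)**2
J(Q, b) = Q + (1 + b)**2
M = -13/8 (M = (-1*13)/8 = (1/8)*(-13) = -13/8 ≈ -1.6250)
J(10 - L(-4, 1), W)*M = ((10 - 1*(-5)) + (1 + 4)**2)*(-13/8) = ((10 + 5) + 5**2)*(-13/8) = (15 + 25)*(-13/8) = 40*(-13/8) = -65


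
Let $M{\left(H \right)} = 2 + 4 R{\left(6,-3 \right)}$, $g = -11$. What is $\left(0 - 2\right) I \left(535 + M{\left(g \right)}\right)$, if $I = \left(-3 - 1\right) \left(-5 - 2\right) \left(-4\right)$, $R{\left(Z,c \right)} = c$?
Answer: $117600$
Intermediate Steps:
$M{\left(H \right)} = -10$ ($M{\left(H \right)} = 2 + 4 \left(-3\right) = 2 - 12 = -10$)
$I = -112$ ($I = \left(-4\right) \left(-7\right) \left(-4\right) = 28 \left(-4\right) = -112$)
$\left(0 - 2\right) I \left(535 + M{\left(g \right)}\right) = \left(0 - 2\right) \left(-112\right) \left(535 - 10\right) = \left(-2\right) \left(-112\right) 525 = 224 \cdot 525 = 117600$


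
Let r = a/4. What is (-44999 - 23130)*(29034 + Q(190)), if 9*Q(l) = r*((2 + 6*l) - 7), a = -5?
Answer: -70823433821/36 ≈ -1.9673e+9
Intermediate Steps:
r = -5/4 ≈ -1.2500
Q(l) = 25/36 - 5*l/6 (Q(l) = (-5*((2 + 6*l) - 7)/4)/9 = (-5*(-5 + 6*l)/4)/9 = (25/4 - 15*l/2)/9 = 25/36 - 5*l/6)
(-44999 - 23130)*(29034 + Q(190)) = (-44999 - 23130)*(29034 + (25/36 - ⅚*190)) = -68129*(29034 + (25/36 - 475/3)) = -68129*(29034 - 5675/36) = -68129*1039549/36 = -70823433821/36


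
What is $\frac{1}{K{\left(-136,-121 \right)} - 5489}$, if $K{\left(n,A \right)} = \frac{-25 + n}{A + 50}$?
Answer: $- \frac{71}{389558} \approx -0.00018226$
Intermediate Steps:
$K{\left(n,A \right)} = \frac{-25 + n}{50 + A}$
$\frac{1}{K{\left(-136,-121 \right)} - 5489} = \frac{1}{\frac{-25 - 136}{50 - 121} - 5489} = \frac{1}{\frac{1}{-71} \left(-161\right) - 5489} = \frac{1}{\left(- \frac{1}{71}\right) \left(-161\right) - 5489} = \frac{1}{\frac{161}{71} - 5489} = \frac{1}{- \frac{389558}{71}} = - \frac{71}{389558}$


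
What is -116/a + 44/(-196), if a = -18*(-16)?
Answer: -2213/3528 ≈ -0.62727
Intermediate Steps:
a = 288
-116/a + 44/(-196) = -116/288 + 44/(-196) = -116*1/288 + 44*(-1/196) = -29/72 - 11/49 = -2213/3528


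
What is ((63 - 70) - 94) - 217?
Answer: -318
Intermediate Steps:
((63 - 70) - 94) - 217 = (-7 - 94) - 217 = -101 - 217 = -318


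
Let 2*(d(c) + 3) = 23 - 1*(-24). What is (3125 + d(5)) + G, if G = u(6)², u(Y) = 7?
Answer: 6389/2 ≈ 3194.5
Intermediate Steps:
d(c) = 41/2 (d(c) = -3 + (23 - 1*(-24))/2 = -3 + (23 + 24)/2 = -3 + (½)*47 = -3 + 47/2 = 41/2)
G = 49 (G = 7² = 49)
(3125 + d(5)) + G = (3125 + 41/2) + 49 = 6291/2 + 49 = 6389/2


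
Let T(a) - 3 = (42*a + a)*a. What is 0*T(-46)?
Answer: 0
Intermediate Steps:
T(a) = 3 + 43*a² (T(a) = 3 + (42*a + a)*a = 3 + (43*a)*a = 3 + 43*a²)
0*T(-46) = 0*(3 + 43*(-46)²) = 0*(3 + 43*2116) = 0*(3 + 90988) = 0*90991 = 0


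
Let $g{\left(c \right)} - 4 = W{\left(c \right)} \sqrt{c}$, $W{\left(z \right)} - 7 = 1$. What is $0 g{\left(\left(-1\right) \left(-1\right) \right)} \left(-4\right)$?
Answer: $0$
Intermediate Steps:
$W{\left(z \right)} = 8$ ($W{\left(z \right)} = 7 + 1 = 8$)
$g{\left(c \right)} = 4 + 8 \sqrt{c}$
$0 g{\left(\left(-1\right) \left(-1\right) \right)} \left(-4\right) = 0 \left(4 + 8 \sqrt{\left(-1\right) \left(-1\right)}\right) \left(-4\right) = 0 \left(4 + 8 \sqrt{1}\right) \left(-4\right) = 0 \left(4 + 8 \cdot 1\right) \left(-4\right) = 0 \left(4 + 8\right) \left(-4\right) = 0 \cdot 12 \left(-4\right) = 0 \left(-4\right) = 0$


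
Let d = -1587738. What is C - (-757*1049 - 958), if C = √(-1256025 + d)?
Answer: 795051 + 13*I*√16827 ≈ 7.9505e+5 + 1686.3*I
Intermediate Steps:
C = 13*I*√16827 (C = √(-1256025 - 1587738) = √(-2843763) = 13*I*√16827 ≈ 1686.3*I)
C - (-757*1049 - 958) = 13*I*√16827 - (-757*1049 - 958) = 13*I*√16827 - (-794093 - 958) = 13*I*√16827 - 1*(-795051) = 13*I*√16827 + 795051 = 795051 + 13*I*√16827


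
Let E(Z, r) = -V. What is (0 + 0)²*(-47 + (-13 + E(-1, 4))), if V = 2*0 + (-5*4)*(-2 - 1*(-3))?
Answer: 0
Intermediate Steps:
V = -20 (V = 0 - 20*(-2 + 3) = 0 - 20*1 = 0 - 20 = -20)
E(Z, r) = 20 (E(Z, r) = -1*(-20) = 20)
(0 + 0)²*(-47 + (-13 + E(-1, 4))) = (0 + 0)²*(-47 + (-13 + 20)) = 0²*(-47 + 7) = 0*(-40) = 0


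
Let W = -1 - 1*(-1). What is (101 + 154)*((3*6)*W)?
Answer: 0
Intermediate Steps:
W = 0 (W = -1 + 1 = 0)
(101 + 154)*((3*6)*W) = (101 + 154)*((3*6)*0) = 255*(18*0) = 255*0 = 0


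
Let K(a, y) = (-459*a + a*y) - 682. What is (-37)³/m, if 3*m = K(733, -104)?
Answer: 50653/137787 ≈ 0.36762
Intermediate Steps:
K(a, y) = -682 - 459*a + a*y
m = -137787 (m = (-682 - 459*733 + 733*(-104))/3 = (-682 - 336447 - 76232)/3 = (⅓)*(-413361) = -137787)
(-37)³/m = (-37)³/(-137787) = -50653*(-1/137787) = 50653/137787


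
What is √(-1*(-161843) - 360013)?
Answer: I*√198170 ≈ 445.16*I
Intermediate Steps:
√(-1*(-161843) - 360013) = √(161843 - 360013) = √(-198170) = I*√198170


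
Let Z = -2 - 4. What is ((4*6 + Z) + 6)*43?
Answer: 1032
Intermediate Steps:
Z = -6
((4*6 + Z) + 6)*43 = ((4*6 - 6) + 6)*43 = ((24 - 6) + 6)*43 = (18 + 6)*43 = 24*43 = 1032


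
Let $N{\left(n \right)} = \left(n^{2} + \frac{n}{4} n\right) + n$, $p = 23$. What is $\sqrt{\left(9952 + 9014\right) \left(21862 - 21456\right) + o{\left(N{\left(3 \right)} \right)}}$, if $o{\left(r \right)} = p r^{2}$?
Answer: $\frac{17 \sqrt{426567}}{4} \approx 2775.8$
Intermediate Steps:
$N{\left(n \right)} = n + \frac{5 n^{2}}{4}$ ($N{\left(n \right)} = \left(n^{2} + n \frac{1}{4} n\right) + n = \left(n^{2} + \frac{n}{4} n\right) + n = \left(n^{2} + \frac{n^{2}}{4}\right) + n = \frac{5 n^{2}}{4} + n = n + \frac{5 n^{2}}{4}$)
$o{\left(r \right)} = 23 r^{2}$
$\sqrt{\left(9952 + 9014\right) \left(21862 - 21456\right) + o{\left(N{\left(3 \right)} \right)}} = \sqrt{\left(9952 + 9014\right) \left(21862 - 21456\right) + 23 \left(\frac{1}{4} \cdot 3 \left(4 + 5 \cdot 3\right)\right)^{2}} = \sqrt{18966 \cdot 406 + 23 \left(\frac{1}{4} \cdot 3 \left(4 + 15\right)\right)^{2}} = \sqrt{7700196 + 23 \left(\frac{1}{4} \cdot 3 \cdot 19\right)^{2}} = \sqrt{7700196 + 23 \left(\frac{57}{4}\right)^{2}} = \sqrt{7700196 + 23 \cdot \frac{3249}{16}} = \sqrt{7700196 + \frac{74727}{16}} = \sqrt{\frac{123277863}{16}} = \frac{17 \sqrt{426567}}{4}$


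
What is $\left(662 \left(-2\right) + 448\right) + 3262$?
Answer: $2386$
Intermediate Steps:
$\left(662 \left(-2\right) + 448\right) + 3262 = \left(-1324 + 448\right) + 3262 = -876 + 3262 = 2386$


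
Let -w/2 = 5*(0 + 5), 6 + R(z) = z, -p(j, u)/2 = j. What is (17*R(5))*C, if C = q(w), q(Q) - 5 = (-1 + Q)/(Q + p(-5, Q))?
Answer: -4267/40 ≈ -106.68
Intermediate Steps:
p(j, u) = -2*j
R(z) = -6 + z
w = -50 (w = -10*(0 + 5) = -10*5 = -2*25 = -50)
q(Q) = 5 + (-1 + Q)/(10 + Q) (q(Q) = 5 + (-1 + Q)/(Q - 2*(-5)) = 5 + (-1 + Q)/(Q + 10) = 5 + (-1 + Q)/(10 + Q))
C = 251/40 (C = (49 + 6*(-50))/(10 - 50) = (49 - 300)/(-40) = -1/40*(-251) = 251/40 ≈ 6.2750)
(17*R(5))*C = (17*(-6 + 5))*(251/40) = (17*(-1))*(251/40) = -17*251/40 = -4267/40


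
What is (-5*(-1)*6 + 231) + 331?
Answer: 592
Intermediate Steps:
(-5*(-1)*6 + 231) + 331 = (5*6 + 231) + 331 = (30 + 231) + 331 = 261 + 331 = 592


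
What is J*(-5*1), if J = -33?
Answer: 165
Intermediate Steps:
J*(-5*1) = -(-165) = -33*(-5) = 165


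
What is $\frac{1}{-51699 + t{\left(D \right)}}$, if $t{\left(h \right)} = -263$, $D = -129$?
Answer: $- \frac{1}{51962} \approx -1.9245 \cdot 10^{-5}$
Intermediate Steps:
$\frac{1}{-51699 + t{\left(D \right)}} = \frac{1}{-51699 - 263} = \frac{1}{-51962} = - \frac{1}{51962}$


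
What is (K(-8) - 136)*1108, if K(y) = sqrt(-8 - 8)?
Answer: -150688 + 4432*I ≈ -1.5069e+5 + 4432.0*I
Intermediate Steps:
K(y) = 4*I (K(y) = sqrt(-16) = 4*I)
(K(-8) - 136)*1108 = (4*I - 136)*1108 = (-136 + 4*I)*1108 = -150688 + 4432*I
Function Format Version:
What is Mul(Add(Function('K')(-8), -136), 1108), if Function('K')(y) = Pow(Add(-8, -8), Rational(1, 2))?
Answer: Add(-150688, Mul(4432, I)) ≈ Add(-1.5069e+5, Mul(4432.0, I))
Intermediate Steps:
Function('K')(y) = Mul(4, I) (Function('K')(y) = Pow(-16, Rational(1, 2)) = Mul(4, I))
Mul(Add(Function('K')(-8), -136), 1108) = Mul(Add(Mul(4, I), -136), 1108) = Mul(Add(-136, Mul(4, I)), 1108) = Add(-150688, Mul(4432, I))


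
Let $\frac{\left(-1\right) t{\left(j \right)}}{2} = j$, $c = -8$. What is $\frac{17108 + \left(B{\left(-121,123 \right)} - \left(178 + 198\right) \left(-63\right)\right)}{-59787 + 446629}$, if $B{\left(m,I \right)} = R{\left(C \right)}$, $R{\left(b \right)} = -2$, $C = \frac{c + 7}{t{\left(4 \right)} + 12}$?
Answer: $\frac{20397}{193421} \approx 0.10545$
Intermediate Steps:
$t{\left(j \right)} = - 2 j$
$C = - \frac{1}{4}$ ($C = \frac{-8 + 7}{\left(-2\right) 4 + 12} = - \frac{1}{-8 + 12} = - \frac{1}{4} \approx -0.25$)
$B{\left(m,I \right)} = -2$
$\frac{17108 + \left(B{\left(-121,123 \right)} - \left(178 + 198\right) \left(-63\right)\right)}{-59787 + 446629} = \frac{17108 - \left(2 + \left(178 + 198\right) \left(-63\right)\right)}{-59787 + 446629} = \frac{17108 - \left(2 + 376 \left(-63\right)\right)}{386842} = \left(17108 - -23686\right) \frac{1}{386842} = \left(17108 + \left(-2 + 23688\right)\right) \frac{1}{386842} = \left(17108 + 23686\right) \frac{1}{386842} = 40794 \cdot \frac{1}{386842} = \frac{20397}{193421}$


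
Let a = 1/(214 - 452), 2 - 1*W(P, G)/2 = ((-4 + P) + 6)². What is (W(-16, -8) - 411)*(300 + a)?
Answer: -3355753/14 ≈ -2.3970e+5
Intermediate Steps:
W(P, G) = 4 - 2*(2 + P)² (W(P, G) = 4 - 2*((-4 + P) + 6)² = 4 - 2*(2 + P)²)
a = -1/238 (a = 1/(-238) = -1/238 ≈ -0.0042017)
(W(-16, -8) - 411)*(300 + a) = ((4 - 2*(2 - 16)²) - 411)*(300 - 1/238) = ((4 - 2*(-14)²) - 411)*(71399/238) = ((4 - 2*196) - 411)*(71399/238) = ((4 - 392) - 411)*(71399/238) = (-388 - 411)*(71399/238) = -799*71399/238 = -3355753/14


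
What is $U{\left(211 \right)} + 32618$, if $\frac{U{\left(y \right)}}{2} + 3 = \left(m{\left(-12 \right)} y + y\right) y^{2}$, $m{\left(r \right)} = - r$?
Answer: $244274818$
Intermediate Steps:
$U{\left(y \right)} = -6 + 26 y^{3}$ ($U{\left(y \right)} = -6 + 2 \left(\left(-1\right) \left(-12\right) y + y\right) y^{2} = -6 + 2 \left(12 y + y\right) y^{2} = -6 + 2 \cdot 13 y y^{2} = -6 + 2 \cdot 13 y^{3} = -6 + 26 y^{3}$)
$U{\left(211 \right)} + 32618 = \left(-6 + 26 \cdot 211^{3}\right) + 32618 = \left(-6 + 26 \cdot 9393931\right) + 32618 = \left(-6 + 244242206\right) + 32618 = 244242200 + 32618 = 244274818$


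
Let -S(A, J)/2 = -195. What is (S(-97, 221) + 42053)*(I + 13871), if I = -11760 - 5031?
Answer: -123933560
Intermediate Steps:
S(A, J) = 390 (S(A, J) = -2*(-195) = 390)
I = -16791
(S(-97, 221) + 42053)*(I + 13871) = (390 + 42053)*(-16791 + 13871) = 42443*(-2920) = -123933560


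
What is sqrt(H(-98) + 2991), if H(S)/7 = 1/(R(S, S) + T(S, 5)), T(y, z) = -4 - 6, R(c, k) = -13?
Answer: sqrt(1582078)/23 ≈ 54.687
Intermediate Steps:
T(y, z) = -10
H(S) = -7/23 (H(S) = 7/(-13 - 10) = 7/(-23) = 7*(-1/23) = -7/23)
sqrt(H(-98) + 2991) = sqrt(-7/23 + 2991) = sqrt(68786/23) = sqrt(1582078)/23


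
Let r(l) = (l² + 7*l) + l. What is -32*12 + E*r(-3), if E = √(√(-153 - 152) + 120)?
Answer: -384 - 15*√(120 + I*√305) ≈ -548.75 - 11.926*I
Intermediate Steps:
r(l) = l² + 8*l
E = √(120 + I*√305) (E = √(√(-305) + 120) = √(I*√305 + 120) = √(120 + I*√305) ≈ 10.983 + 0.79504*I)
-32*12 + E*r(-3) = -32*12 + √(120 + I*√305)*(-3*(8 - 3)) = -384 + √(120 + I*√305)*(-3*5) = -384 + √(120 + I*√305)*(-15) = -384 - 15*√(120 + I*√305)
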